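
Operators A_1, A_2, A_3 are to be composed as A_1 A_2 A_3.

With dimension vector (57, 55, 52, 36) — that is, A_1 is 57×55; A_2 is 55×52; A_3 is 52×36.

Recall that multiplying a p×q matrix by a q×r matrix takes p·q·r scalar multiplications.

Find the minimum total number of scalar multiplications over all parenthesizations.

215820

Order (A_1 (A_2 A_3)): (A_2 A_3): 55×52 by 52×36 → 55×36, cost 55·52·36 = 102960; (A_1 (A_2 A_3)): 57×55 by 55×36 → 57×36, cost 57·55·36 = 112860; cumulative 215820. Total 215820.
Order ((A_1 A_2) A_3): (A_1 A_2): 57×55 by 55×52 → 57×52, cost 57·55·52 = 163020; ((A_1 A_2) A_3): 57×52 by 52×36 → 57×36, cost 57·52·36 = 106704; cumulative 269724. Total 269724.
Minimum: 215820.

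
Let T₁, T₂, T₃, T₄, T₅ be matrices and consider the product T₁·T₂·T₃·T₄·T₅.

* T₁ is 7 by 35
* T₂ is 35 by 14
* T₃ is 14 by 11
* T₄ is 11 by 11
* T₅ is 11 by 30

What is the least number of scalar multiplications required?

Adjacent pairs: T₁T₂ = 7·35·14 = 3430; T₂T₃ = 35·14·11 = 5390; T₃T₄ = 14·11·11 = 1694; T₄T₅ = 11·11·30 = 3630.
Length 3: T₁..T₃: k=1: 0+5390+7·35·11=8085; k=2: 3430+0+7·14·11=4508 → min 4508 | T₂..T₄: k=2: 0+1694+35·14·11=7084; k=3: 5390+0+35·11·11=9625 → min 7084 | T₃..T₅: k=3: 0+3630+14·11·30=8250; k=4: 1694+0+14·11·30=6314 → min 6314.
Length 4: T₁..T₄: k=1: 0+7084+7·35·11=9779; k=2: 3430+1694+7·14·11=6202; k=3: 4508+0+7·11·11=5355 → min 5355 | T₂..T₅: k=2: 0+6314+35·14·30=21014; k=3: 5390+3630+35·11·30=20570; k=4: 7084+0+35·11·30=18634 → min 18634.
Length 5: T₁..T₅: k=1: 0+18634+7·35·30=25984; k=2: 3430+6314+7·14·30=12684; k=3: 4508+3630+7·11·30=10448; k=4: 5355+0+7·11·30=7665 → min 7665.
Optimal order: ((((T₁·T₂)·T₃)·T₄)·T₅) with cost 7665.

7665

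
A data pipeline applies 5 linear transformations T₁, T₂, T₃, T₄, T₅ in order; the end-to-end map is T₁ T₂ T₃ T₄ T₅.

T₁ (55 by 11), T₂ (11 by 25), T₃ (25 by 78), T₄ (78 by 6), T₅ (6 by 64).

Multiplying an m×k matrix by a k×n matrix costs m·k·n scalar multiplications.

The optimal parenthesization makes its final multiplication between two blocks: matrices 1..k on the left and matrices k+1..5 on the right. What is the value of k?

Adjacent pairs: T₁T₂ = 55·11·25 = 15125; T₂T₃ = 11·25·78 = 21450; T₃T₄ = 25·78·6 = 11700; T₄T₅ = 78·6·64 = 29952.
Length 3: T₁..T₃: k=1: 0+21450+55·11·78=68640; k=2: 15125+0+55·25·78=122375 → min 68640 | T₂..T₄: k=2: 0+11700+11·25·6=13350; k=3: 21450+0+11·78·6=26598 → min 13350 | T₃..T₅: k=3: 0+29952+25·78·64=154752; k=4: 11700+0+25·6·64=21300 → min 21300.
Length 4: T₁..T₄: k=1: 0+13350+55·11·6=16980; k=2: 15125+11700+55·25·6=35075; k=3: 68640+0+55·78·6=94380 → min 16980 | T₂..T₅: k=2: 0+21300+11·25·64=38900; k=3: 21450+29952+11·78·64=106314; k=4: 13350+0+11·6·64=17574 → min 17574.
Top-level splits: k=1: (T₁..T₁)·(T₂..T₅) → 0+17574+55·11·64 = 56294; k=2: (T₁..T₂)·(T₃..T₅) → 15125+21300+55·25·64 = 124425; k=3: (T₁..T₃)·(T₄..T₅) → 68640+29952+55·78·64 = 373152; k=4: (T₁..T₄)·(T₅..T₅) → 16980+0+55·6·64 = 38100.
Best split is after T₄, i.e. k = 4.

4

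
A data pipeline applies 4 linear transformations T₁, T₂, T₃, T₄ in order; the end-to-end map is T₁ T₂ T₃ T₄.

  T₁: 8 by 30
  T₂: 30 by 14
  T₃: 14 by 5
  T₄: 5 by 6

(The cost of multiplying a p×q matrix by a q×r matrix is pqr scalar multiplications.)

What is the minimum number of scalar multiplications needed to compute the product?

3540

Adjacent pairs: T₁T₂ = 8·30·14 = 3360; T₂T₃ = 30·14·5 = 2100; T₃T₄ = 14·5·6 = 420.
Length 3: T₁..T₃: k=1: 0+2100+8·30·5=3300; k=2: 3360+0+8·14·5=3920 → min 3300 | T₂..T₄: k=2: 0+420+30·14·6=2940; k=3: 2100+0+30·5·6=3000 → min 2940.
Length 4: T₁..T₄: k=1: 0+2940+8·30·6=4380; k=2: 3360+420+8·14·6=4452; k=3: 3300+0+8·5·6=3540 → min 3540.
Optimal order: ((T₁ (T₂ T₃)) T₄) with cost 3540.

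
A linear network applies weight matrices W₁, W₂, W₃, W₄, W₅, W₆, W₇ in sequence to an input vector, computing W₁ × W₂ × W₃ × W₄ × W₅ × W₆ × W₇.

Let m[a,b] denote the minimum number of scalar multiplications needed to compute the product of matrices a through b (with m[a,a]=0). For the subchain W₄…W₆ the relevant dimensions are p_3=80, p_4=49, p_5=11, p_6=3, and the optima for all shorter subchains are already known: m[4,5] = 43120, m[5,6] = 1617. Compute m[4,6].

13377

m[4,6] = min over k∈[4,5] of m[4,k]+m[k+1,6]+p_{3}·p_k·p_{6}.
k=4: 0 + 1617 + 80·49·3 = 13377; k=5: 43120 + 0 + 80·11·3 = 45760.
Minimum: 13377 at k=4.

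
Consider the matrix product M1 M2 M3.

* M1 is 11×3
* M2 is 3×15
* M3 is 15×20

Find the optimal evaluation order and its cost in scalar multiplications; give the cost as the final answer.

(M1 (M2 M3)): cost 1560.
((M1 M2) M3): cost 3795.
Optimal: (M1 (M2 M3)) with cost 1560.

1560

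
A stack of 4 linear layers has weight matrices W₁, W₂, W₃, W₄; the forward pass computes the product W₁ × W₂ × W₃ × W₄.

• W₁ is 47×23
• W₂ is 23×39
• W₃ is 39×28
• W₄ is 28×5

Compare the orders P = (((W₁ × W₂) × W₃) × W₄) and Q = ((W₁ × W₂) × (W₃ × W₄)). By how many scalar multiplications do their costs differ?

43279

Order P = (((W₁ × W₂) × W₃) × W₄): (W₁ × W₂): 47×23 by 23×39 → 47×39, cost 47·23·39 = 42159; ((W₁ × W₂) × W₃): 47×39 by 39×28 → 47×28, cost 47·39·28 = 51324; cumulative 93483; (((W₁ × W₂) × W₃) × W₄): 47×28 by 28×5 → 47×5, cost 47·28·5 = 6580; cumulative 100063. Total 100063.
Order Q = ((W₁ × W₂) × (W₃ × W₄)): (W₁ × W₂): 47×23 by 23×39 → 47×39, cost 47·23·39 = 42159; (W₃ × W₄): 39×28 by 28×5 → 39×5, cost 39·28·5 = 5460; ((W₁ × W₂) × (W₃ × W₄)): 47×39 by 39×5 → 47×5, cost 47·39·5 = 9165; cumulative 56784. Total 56784.
Difference: |100063 − 56784| = 43279.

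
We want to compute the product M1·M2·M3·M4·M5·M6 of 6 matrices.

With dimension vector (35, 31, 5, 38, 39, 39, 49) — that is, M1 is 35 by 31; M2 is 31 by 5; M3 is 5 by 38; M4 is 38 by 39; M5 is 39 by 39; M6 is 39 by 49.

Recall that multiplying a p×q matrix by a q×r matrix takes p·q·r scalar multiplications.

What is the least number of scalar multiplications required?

Adjacent pairs: M1M2 = 35·31·5 = 5425; M2M3 = 31·5·38 = 5890; M3M4 = 5·38·39 = 7410; M4M5 = 38·39·39 = 57798; M5M6 = 39·39·49 = 74529.
Length 3: M1..M3: k=1: 0+5890+35·31·38=47120; k=2: 5425+0+35·5·38=12075 → min 12075 | M2..M4: k=2: 0+7410+31·5·39=13455; k=3: 5890+0+31·38·39=51832 → min 13455 | M3..M5: k=3: 0+57798+5·38·39=65208; k=4: 7410+0+5·39·39=15015 → min 15015 | M4..M6: k=4: 0+74529+38·39·49=147147; k=5: 57798+0+38·39·49=130416 → min 130416.
Length 4: M1..M4: k=1: 0+13455+35·31·39=55770; k=2: 5425+7410+35·5·39=19660; k=3: 12075+0+35·38·39=63945 → min 19660 | M2..M5: k=2: 0+15015+31·5·39=21060; k=3: 5890+57798+31·38·39=109630; k=4: 13455+0+31·39·39=60606 → min 21060 | M3..M6: k=3: 0+130416+5·38·49=139726; k=4: 7410+74529+5·39·49=91494; k=5: 15015+0+5·39·49=24570 → min 24570.
Length 5: M1..M5: k=1: 0+21060+35·31·39=63375; k=2: 5425+15015+35·5·39=27265; k=3: 12075+57798+35·38·39=121743; k=4: 19660+0+35·39·39=72895 → min 27265 | M2..M6: k=2: 0+24570+31·5·49=32165; k=3: 5890+130416+31·38·49=194028; k=4: 13455+74529+31·39·49=147225; k=5: 21060+0+31·39·49=80301 → min 32165.
Length 6: M1..M6: k=1: 0+32165+35·31·49=85330; k=2: 5425+24570+35·5·49=38570; k=3: 12075+130416+35·38·49=207661; k=4: 19660+74529+35·39·49=161074; k=5: 27265+0+35·39·49=94150 → min 38570.
Optimal order: ((M1·M2)·(((M3·M4)·M5)·M6)) with cost 38570.

38570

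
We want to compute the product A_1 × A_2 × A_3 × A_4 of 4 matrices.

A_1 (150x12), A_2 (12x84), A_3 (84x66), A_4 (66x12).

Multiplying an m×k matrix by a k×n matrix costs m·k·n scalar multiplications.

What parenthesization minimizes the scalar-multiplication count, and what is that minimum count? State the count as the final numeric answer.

97632

Adjacent pairs: A_1A_2 = 150·12·84 = 151200; A_2A_3 = 12·84·66 = 66528; A_3A_4 = 84·66·12 = 66528.
Length 3: A_1..A_3: k=1: 0+66528+150·12·66=185328; k=2: 151200+0+150·84·66=982800 → min 185328 | A_2..A_4: k=2: 0+66528+12·84·12=78624; k=3: 66528+0+12·66·12=76032 → min 76032.
Length 4: A_1..A_4: k=1: 0+76032+150·12·12=97632; k=2: 151200+66528+150·84·12=368928; k=3: 185328+0+150·66·12=304128 → min 97632.
Optimal parenthesization: (A_1 × ((A_2 × A_3) × A_4)) with cost 97632.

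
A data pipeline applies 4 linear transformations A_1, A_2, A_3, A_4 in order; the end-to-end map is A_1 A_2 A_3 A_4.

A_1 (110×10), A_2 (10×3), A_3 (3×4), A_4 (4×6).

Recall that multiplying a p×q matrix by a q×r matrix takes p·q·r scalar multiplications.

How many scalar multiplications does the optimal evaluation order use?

Adjacent pairs: A_1A_2 = 110·10·3 = 3300; A_2A_3 = 10·3·4 = 120; A_3A_4 = 3·4·6 = 72.
Length 3: A_1..A_3: k=1: 0+120+110·10·4=4520; k=2: 3300+0+110·3·4=4620 → min 4520 | A_2..A_4: k=2: 0+72+10·3·6=252; k=3: 120+0+10·4·6=360 → min 252.
Length 4: A_1..A_4: k=1: 0+252+110·10·6=6852; k=2: 3300+72+110·3·6=5352; k=3: 4520+0+110·4·6=7160 → min 5352.
Optimal order: ((A_1 A_2) (A_3 A_4)) with cost 5352.

5352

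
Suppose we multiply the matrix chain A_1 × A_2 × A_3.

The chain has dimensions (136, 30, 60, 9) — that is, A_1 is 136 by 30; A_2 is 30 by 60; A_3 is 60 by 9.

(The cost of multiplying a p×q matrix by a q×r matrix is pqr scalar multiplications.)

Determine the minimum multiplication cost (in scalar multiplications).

52920

Order (A_1 × (A_2 × A_3)): (A_2 × A_3): 30×60 by 60×9 → 30×9, cost 30·60·9 = 16200; (A_1 × (A_2 × A_3)): 136×30 by 30×9 → 136×9, cost 136·30·9 = 36720; cumulative 52920. Total 52920.
Order ((A_1 × A_2) × A_3): (A_1 × A_2): 136×30 by 30×60 → 136×60, cost 136·30·60 = 244800; ((A_1 × A_2) × A_3): 136×60 by 60×9 → 136×9, cost 136·60·9 = 73440; cumulative 318240. Total 318240.
Minimum: 52920.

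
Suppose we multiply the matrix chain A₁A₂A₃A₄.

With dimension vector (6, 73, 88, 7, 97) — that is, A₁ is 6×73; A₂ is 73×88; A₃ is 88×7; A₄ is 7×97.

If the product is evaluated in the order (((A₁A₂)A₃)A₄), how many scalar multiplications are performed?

(A₁A₂): 6×73 by 73×88 → 6×88, cost 6·73·88 = 38544
((A₁A₂)A₃): 6×88 by 88×7 → 6×7, cost 6·88·7 = 3696; cumulative 42240
(((A₁A₂)A₃)A₄): 6×7 by 7×97 → 6×97, cost 6·7·97 = 4074; cumulative 46314
Total: 46314 scalar multiplications.

46314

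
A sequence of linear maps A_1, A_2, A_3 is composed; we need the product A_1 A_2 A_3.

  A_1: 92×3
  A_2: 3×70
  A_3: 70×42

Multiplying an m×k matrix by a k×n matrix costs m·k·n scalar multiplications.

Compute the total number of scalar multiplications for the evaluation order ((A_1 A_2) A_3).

289800

(A_1 A_2): 92×3 by 3×70 → 92×70, cost 92·3·70 = 19320
((A_1 A_2) A_3): 92×70 by 70×42 → 92×42, cost 92·70·42 = 270480; cumulative 289800
Total: 289800 scalar multiplications.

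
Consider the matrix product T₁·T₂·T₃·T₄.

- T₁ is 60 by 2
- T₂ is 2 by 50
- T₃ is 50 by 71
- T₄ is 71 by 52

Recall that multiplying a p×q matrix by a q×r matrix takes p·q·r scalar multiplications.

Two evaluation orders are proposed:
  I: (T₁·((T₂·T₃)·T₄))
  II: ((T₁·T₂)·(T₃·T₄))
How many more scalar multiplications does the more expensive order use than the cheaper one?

Order I = (T₁·((T₂·T₃)·T₄)): (T₂·T₃): 2×50 by 50×71 → 2×71, cost 2·50·71 = 7100; ((T₂·T₃)·T₄): 2×71 by 71×52 → 2×52, cost 2·71·52 = 7384; cumulative 14484; (T₁·((T₂·T₃)·T₄)): 60×2 by 2×52 → 60×52, cost 60·2·52 = 6240; cumulative 20724. Total 20724.
Order II = ((T₁·T₂)·(T₃·T₄)): (T₁·T₂): 60×2 by 2×50 → 60×50, cost 60·2·50 = 6000; (T₃·T₄): 50×71 by 71×52 → 50×52, cost 50·71·52 = 184600; ((T₁·T₂)·(T₃·T₄)): 60×50 by 50×52 → 60×52, cost 60·50·52 = 156000; cumulative 346600. Total 346600.
Difference: |20724 − 346600| = 325876.

325876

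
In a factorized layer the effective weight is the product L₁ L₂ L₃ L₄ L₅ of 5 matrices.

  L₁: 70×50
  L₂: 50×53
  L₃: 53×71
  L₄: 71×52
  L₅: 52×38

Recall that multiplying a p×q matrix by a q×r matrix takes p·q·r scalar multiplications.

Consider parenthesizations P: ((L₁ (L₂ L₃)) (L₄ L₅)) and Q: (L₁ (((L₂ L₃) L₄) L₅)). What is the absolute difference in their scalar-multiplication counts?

161256

Order P = ((L₁ (L₂ L₃)) (L₄ L₅)): (L₂ L₃): 50×53 by 53×71 → 50×71, cost 50·53·71 = 188150; (L₁ (L₂ L₃)): 70×50 by 50×71 → 70×71, cost 70·50·71 = 248500; cumulative 436650; (L₄ L₅): 71×52 by 52×38 → 71×38, cost 71·52·38 = 140296; ((L₁ (L₂ L₃)) (L₄ L₅)): 70×71 by 71×38 → 70×38, cost 70·71·38 = 188860; cumulative 765806. Total 765806.
Order Q = (L₁ (((L₂ L₃) L₄) L₅)): (L₂ L₃): 50×53 by 53×71 → 50×71, cost 50·53·71 = 188150; ((L₂ L₃) L₄): 50×71 by 71×52 → 50×52, cost 50·71·52 = 184600; cumulative 372750; (((L₂ L₃) L₄) L₅): 50×52 by 52×38 → 50×38, cost 50·52·38 = 98800; cumulative 471550; (L₁ (((L₂ L₃) L₄) L₅)): 70×50 by 50×38 → 70×38, cost 70·50·38 = 133000; cumulative 604550. Total 604550.
Difference: |765806 − 604550| = 161256.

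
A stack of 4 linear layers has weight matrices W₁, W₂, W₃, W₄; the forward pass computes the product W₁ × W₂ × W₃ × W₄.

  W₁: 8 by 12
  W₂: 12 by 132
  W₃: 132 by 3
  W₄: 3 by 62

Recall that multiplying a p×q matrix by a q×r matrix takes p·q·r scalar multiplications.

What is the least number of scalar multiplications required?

6528

Adjacent pairs: W₁W₂ = 8·12·132 = 12672; W₂W₃ = 12·132·3 = 4752; W₃W₄ = 132·3·62 = 24552.
Length 3: W₁..W₃: k=1: 0+4752+8·12·3=5040; k=2: 12672+0+8·132·3=15840 → min 5040 | W₂..W₄: k=2: 0+24552+12·132·62=122760; k=3: 4752+0+12·3·62=6984 → min 6984.
Length 4: W₁..W₄: k=1: 0+6984+8·12·62=12936; k=2: 12672+24552+8·132·62=102696; k=3: 5040+0+8·3·62=6528 → min 6528.
Optimal order: ((W₁ × (W₂ × W₃)) × W₄) with cost 6528.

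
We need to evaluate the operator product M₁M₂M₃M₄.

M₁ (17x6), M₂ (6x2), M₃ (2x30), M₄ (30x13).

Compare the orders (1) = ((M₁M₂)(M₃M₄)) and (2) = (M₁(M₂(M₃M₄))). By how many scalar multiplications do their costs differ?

836

Order (1) = ((M₁M₂)(M₃M₄)): (M₁M₂): 17×6 by 6×2 → 17×2, cost 17·6·2 = 204; (M₃M₄): 2×30 by 30×13 → 2×13, cost 2·30·13 = 780; ((M₁M₂)(M₃M₄)): 17×2 by 2×13 → 17×13, cost 17·2·13 = 442; cumulative 1426. Total 1426.
Order (2) = (M₁(M₂(M₃M₄))): (M₃M₄): 2×30 by 30×13 → 2×13, cost 2·30·13 = 780; (M₂(M₃M₄)): 6×2 by 2×13 → 6×13, cost 6·2·13 = 156; cumulative 936; (M₁(M₂(M₃M₄))): 17×6 by 6×13 → 17×13, cost 17·6·13 = 1326; cumulative 2262. Total 2262.
Difference: |1426 − 2262| = 836.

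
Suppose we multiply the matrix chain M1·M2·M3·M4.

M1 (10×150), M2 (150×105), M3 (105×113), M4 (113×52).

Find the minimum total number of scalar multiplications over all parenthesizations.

334910

Adjacent pairs: M1M2 = 10·150·105 = 157500; M2M3 = 150·105·113 = 1779750; M3M4 = 105·113·52 = 616980.
Length 3: M1..M3: k=1: 0+1779750+10·150·113=1949250; k=2: 157500+0+10·105·113=276150 → min 276150 | M2..M4: k=2: 0+616980+150·105·52=1435980; k=3: 1779750+0+150·113·52=2661150 → min 1435980.
Length 4: M1..M4: k=1: 0+1435980+10·150·52=1513980; k=2: 157500+616980+10·105·52=829080; k=3: 276150+0+10·113·52=334910 → min 334910.
Optimal order: (((M1·M2)·M3)·M4) with cost 334910.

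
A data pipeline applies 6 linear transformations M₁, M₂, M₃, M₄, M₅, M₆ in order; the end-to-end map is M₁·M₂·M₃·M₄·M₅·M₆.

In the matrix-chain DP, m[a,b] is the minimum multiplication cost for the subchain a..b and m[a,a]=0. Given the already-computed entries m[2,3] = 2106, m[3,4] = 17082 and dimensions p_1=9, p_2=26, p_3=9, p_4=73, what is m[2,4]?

8019

m[2,4] = min over k∈[2,3] of m[2,k]+m[k+1,4]+p_{1}·p_k·p_{4}.
k=2: 0 + 17082 + 9·26·73 = 34164; k=3: 2106 + 0 + 9·9·73 = 8019.
Minimum: 8019 at k=3.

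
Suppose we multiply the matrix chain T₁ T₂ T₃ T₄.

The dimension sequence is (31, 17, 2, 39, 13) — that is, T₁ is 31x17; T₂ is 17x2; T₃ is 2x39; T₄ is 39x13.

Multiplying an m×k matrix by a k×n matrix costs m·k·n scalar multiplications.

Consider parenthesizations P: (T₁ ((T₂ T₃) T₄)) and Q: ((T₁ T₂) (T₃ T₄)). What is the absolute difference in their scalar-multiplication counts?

13922

Order P = (T₁ ((T₂ T₃) T₄)): (T₂ T₃): 17×2 by 2×39 → 17×39, cost 17·2·39 = 1326; ((T₂ T₃) T₄): 17×39 by 39×13 → 17×13, cost 17·39·13 = 8619; cumulative 9945; (T₁ ((T₂ T₃) T₄)): 31×17 by 17×13 → 31×13, cost 31·17·13 = 6851; cumulative 16796. Total 16796.
Order Q = ((T₁ T₂) (T₃ T₄)): (T₁ T₂): 31×17 by 17×2 → 31×2, cost 31·17·2 = 1054; (T₃ T₄): 2×39 by 39×13 → 2×13, cost 2·39·13 = 1014; ((T₁ T₂) (T₃ T₄)): 31×2 by 2×13 → 31×13, cost 31·2·13 = 806; cumulative 2874. Total 2874.
Difference: |16796 − 2874| = 13922.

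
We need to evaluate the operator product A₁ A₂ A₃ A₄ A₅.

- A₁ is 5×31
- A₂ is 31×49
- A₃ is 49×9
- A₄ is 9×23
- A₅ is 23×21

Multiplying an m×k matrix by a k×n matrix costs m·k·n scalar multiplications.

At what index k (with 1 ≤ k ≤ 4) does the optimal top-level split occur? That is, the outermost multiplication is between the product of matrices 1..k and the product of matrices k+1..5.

4

Adjacent pairs: A₁A₂ = 5·31·49 = 7595; A₂A₃ = 31·49·9 = 13671; A₃A₄ = 49·9·23 = 10143; A₄A₅ = 9·23·21 = 4347.
Length 3: A₁..A₃: k=1: 0+13671+5·31·9=15066; k=2: 7595+0+5·49·9=9800 → min 9800 | A₂..A₄: k=2: 0+10143+31·49·23=45080; k=3: 13671+0+31·9·23=20088 → min 20088 | A₃..A₅: k=3: 0+4347+49·9·21=13608; k=4: 10143+0+49·23·21=33810 → min 13608.
Length 4: A₁..A₄: k=1: 0+20088+5·31·23=23653; k=2: 7595+10143+5·49·23=23373; k=3: 9800+0+5·9·23=10835 → min 10835 | A₂..A₅: k=2: 0+13608+31·49·21=45507; k=3: 13671+4347+31·9·21=23877; k=4: 20088+0+31·23·21=35061 → min 23877.
Top-level splits: k=1: (A₁..A₁)·(A₂..A₅) → 0+23877+5·31·21 = 27132; k=2: (A₁..A₂)·(A₃..A₅) → 7595+13608+5·49·21 = 26348; k=3: (A₁..A₃)·(A₄..A₅) → 9800+4347+5·9·21 = 15092; k=4: (A₁..A₄)·(A₅..A₅) → 10835+0+5·23·21 = 13250.
Best split is after A₄, i.e. k = 4.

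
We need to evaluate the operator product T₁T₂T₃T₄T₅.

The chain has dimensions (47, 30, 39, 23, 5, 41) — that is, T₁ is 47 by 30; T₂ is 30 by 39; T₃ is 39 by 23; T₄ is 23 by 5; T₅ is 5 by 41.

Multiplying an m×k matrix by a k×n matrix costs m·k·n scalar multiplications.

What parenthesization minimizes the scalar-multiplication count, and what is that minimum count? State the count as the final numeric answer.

Adjacent pairs: T₁T₂ = 47·30·39 = 54990; T₂T₃ = 30·39·23 = 26910; T₃T₄ = 39·23·5 = 4485; T₄T₅ = 23·5·41 = 4715.
Length 3: T₁..T₃: k=1: 0+26910+47·30·23=59340; k=2: 54990+0+47·39·23=97149 → min 59340 | T₂..T₄: k=2: 0+4485+30·39·5=10335; k=3: 26910+0+30·23·5=30360 → min 10335 | T₃..T₅: k=3: 0+4715+39·23·41=41492; k=4: 4485+0+39·5·41=12480 → min 12480.
Length 4: T₁..T₄: k=1: 0+10335+47·30·5=17385; k=2: 54990+4485+47·39·5=68640; k=3: 59340+0+47·23·5=64745 → min 17385 | T₂..T₅: k=2: 0+12480+30·39·41=60450; k=3: 26910+4715+30·23·41=59915; k=4: 10335+0+30·5·41=16485 → min 16485.
Length 5: T₁..T₅: k=1: 0+16485+47·30·41=74295; k=2: 54990+12480+47·39·41=142623; k=3: 59340+4715+47·23·41=108376; k=4: 17385+0+47·5·41=27020 → min 27020.
Optimal parenthesization: ((T₁(T₂(T₃T₄)))T₅) with cost 27020.

27020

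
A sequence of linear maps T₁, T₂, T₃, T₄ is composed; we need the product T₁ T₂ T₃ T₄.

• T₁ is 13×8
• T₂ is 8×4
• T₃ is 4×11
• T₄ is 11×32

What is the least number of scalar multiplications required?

Adjacent pairs: T₁T₂ = 13·8·4 = 416; T₂T₃ = 8·4·11 = 352; T₃T₄ = 4·11·32 = 1408.
Length 3: T₁..T₃: k=1: 0+352+13·8·11=1496; k=2: 416+0+13·4·11=988 → min 988 | T₂..T₄: k=2: 0+1408+8·4·32=2432; k=3: 352+0+8·11·32=3168 → min 2432.
Length 4: T₁..T₄: k=1: 0+2432+13·8·32=5760; k=2: 416+1408+13·4·32=3488; k=3: 988+0+13·11·32=5564 → min 3488.
Optimal order: ((T₁ T₂) (T₃ T₄)) with cost 3488.

3488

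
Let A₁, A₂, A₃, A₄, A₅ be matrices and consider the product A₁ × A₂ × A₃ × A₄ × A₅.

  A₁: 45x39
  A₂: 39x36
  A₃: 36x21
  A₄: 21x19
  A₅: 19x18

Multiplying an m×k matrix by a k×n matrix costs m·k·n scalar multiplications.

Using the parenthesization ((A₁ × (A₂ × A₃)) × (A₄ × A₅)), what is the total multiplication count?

(A₂ × A₃): 39×36 by 36×21 → 39×21, cost 39·36·21 = 29484
(A₁ × (A₂ × A₃)): 45×39 by 39×21 → 45×21, cost 45·39·21 = 36855; cumulative 66339
(A₄ × A₅): 21×19 by 19×18 → 21×18, cost 21·19·18 = 7182
((A₁ × (A₂ × A₃)) × (A₄ × A₅)): 45×21 by 21×18 → 45×18, cost 45·21·18 = 17010; cumulative 90531
Total: 90531 scalar multiplications.

90531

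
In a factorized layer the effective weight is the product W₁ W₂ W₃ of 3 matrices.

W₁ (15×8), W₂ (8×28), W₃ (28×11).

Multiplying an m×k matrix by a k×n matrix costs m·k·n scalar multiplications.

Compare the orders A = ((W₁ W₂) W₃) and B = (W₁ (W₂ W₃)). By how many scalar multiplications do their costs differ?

Order A = ((W₁ W₂) W₃): (W₁ W₂): 15×8 by 8×28 → 15×28, cost 15·8·28 = 3360; ((W₁ W₂) W₃): 15×28 by 28×11 → 15×11, cost 15·28·11 = 4620; cumulative 7980. Total 7980.
Order B = (W₁ (W₂ W₃)): (W₂ W₃): 8×28 by 28×11 → 8×11, cost 8·28·11 = 2464; (W₁ (W₂ W₃)): 15×8 by 8×11 → 15×11, cost 15·8·11 = 1320; cumulative 3784. Total 3784.
Difference: |7980 − 3784| = 4196.

4196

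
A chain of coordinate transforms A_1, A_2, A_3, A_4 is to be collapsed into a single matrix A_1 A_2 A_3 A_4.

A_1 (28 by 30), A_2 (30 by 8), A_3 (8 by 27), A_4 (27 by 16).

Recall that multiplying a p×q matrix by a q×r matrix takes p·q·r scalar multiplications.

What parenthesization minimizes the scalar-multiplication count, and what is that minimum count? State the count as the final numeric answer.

Adjacent pairs: A_1A_2 = 28·30·8 = 6720; A_2A_3 = 30·8·27 = 6480; A_3A_4 = 8·27·16 = 3456.
Length 3: A_1..A_3: k=1: 0+6480+28·30·27=29160; k=2: 6720+0+28·8·27=12768 → min 12768 | A_2..A_4: k=2: 0+3456+30·8·16=7296; k=3: 6480+0+30·27·16=19440 → min 7296.
Length 4: A_1..A_4: k=1: 0+7296+28·30·16=20736; k=2: 6720+3456+28·8·16=13760; k=3: 12768+0+28·27·16=24864 → min 13760.
Optimal parenthesization: ((A_1 A_2) (A_3 A_4)) with cost 13760.

13760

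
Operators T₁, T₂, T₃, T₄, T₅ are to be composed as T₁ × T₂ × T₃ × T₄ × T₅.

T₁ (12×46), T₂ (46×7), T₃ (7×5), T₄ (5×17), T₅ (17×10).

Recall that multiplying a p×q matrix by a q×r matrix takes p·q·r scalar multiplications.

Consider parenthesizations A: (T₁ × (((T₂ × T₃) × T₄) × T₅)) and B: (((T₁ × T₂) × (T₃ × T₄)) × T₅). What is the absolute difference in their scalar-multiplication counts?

Order A = (T₁ × (((T₂ × T₃) × T₄) × T₅)): (T₂ × T₃): 46×7 by 7×5 → 46×5, cost 46·7·5 = 1610; ((T₂ × T₃) × T₄): 46×5 by 5×17 → 46×17, cost 46·5·17 = 3910; cumulative 5520; (((T₂ × T₃) × T₄) × T₅): 46×17 by 17×10 → 46×10, cost 46·17·10 = 7820; cumulative 13340; (T₁ × (((T₂ × T₃) × T₄) × T₅)): 12×46 by 46×10 → 12×10, cost 12·46·10 = 5520; cumulative 18860. Total 18860.
Order B = (((T₁ × T₂) × (T₃ × T₄)) × T₅): (T₁ × T₂): 12×46 by 46×7 → 12×7, cost 12·46·7 = 3864; (T₃ × T₄): 7×5 by 5×17 → 7×17, cost 7·5·17 = 595; ((T₁ × T₂) × (T₃ × T₄)): 12×7 by 7×17 → 12×17, cost 12·7·17 = 1428; cumulative 5887; (((T₁ × T₂) × (T₃ × T₄)) × T₅): 12×17 by 17×10 → 12×10, cost 12·17·10 = 2040; cumulative 7927. Total 7927.
Difference: |18860 − 7927| = 10933.

10933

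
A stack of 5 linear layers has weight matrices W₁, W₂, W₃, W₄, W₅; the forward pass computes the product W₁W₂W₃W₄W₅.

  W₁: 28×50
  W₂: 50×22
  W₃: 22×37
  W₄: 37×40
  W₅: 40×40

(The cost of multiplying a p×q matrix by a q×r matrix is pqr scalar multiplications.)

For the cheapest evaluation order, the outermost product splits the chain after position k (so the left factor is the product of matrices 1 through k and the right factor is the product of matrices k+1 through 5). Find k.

Adjacent pairs: W₁W₂ = 28·50·22 = 30800; W₂W₃ = 50·22·37 = 40700; W₃W₄ = 22·37·40 = 32560; W₄W₅ = 37·40·40 = 59200.
Length 3: W₁..W₃: k=1: 0+40700+28·50·37=92500; k=2: 30800+0+28·22·37=53592 → min 53592 | W₂..W₄: k=2: 0+32560+50·22·40=76560; k=3: 40700+0+50·37·40=114700 → min 76560 | W₃..W₅: k=3: 0+59200+22·37·40=91760; k=4: 32560+0+22·40·40=67760 → min 67760.
Length 4: W₁..W₄: k=1: 0+76560+28·50·40=132560; k=2: 30800+32560+28·22·40=88000; k=3: 53592+0+28·37·40=95032 → min 88000 | W₂..W₅: k=2: 0+67760+50·22·40=111760; k=3: 40700+59200+50·37·40=173900; k=4: 76560+0+50·40·40=156560 → min 111760.
Top-level splits: k=1: (W₁..W₁)·(W₂..W₅) → 0+111760+28·50·40 = 167760; k=2: (W₁..W₂)·(W₃..W₅) → 30800+67760+28·22·40 = 123200; k=3: (W₁..W₃)·(W₄..W₅) → 53592+59200+28·37·40 = 154232; k=4: (W₁..W₄)·(W₅..W₅) → 88000+0+28·40·40 = 132800.
Best split is after W₂, i.e. k = 2.

2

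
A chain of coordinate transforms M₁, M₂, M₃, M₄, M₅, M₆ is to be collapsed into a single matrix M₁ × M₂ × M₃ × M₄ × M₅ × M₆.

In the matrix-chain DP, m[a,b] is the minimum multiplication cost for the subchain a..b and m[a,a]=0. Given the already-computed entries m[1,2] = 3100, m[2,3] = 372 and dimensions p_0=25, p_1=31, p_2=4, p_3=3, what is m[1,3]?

m[1,3] = min over k∈[1,2] of m[1,k]+m[k+1,3]+p_{0}·p_k·p_{3}.
k=1: 0 + 372 + 25·31·3 = 2697; k=2: 3100 + 0 + 25·4·3 = 3400.
Minimum: 2697 at k=1.

2697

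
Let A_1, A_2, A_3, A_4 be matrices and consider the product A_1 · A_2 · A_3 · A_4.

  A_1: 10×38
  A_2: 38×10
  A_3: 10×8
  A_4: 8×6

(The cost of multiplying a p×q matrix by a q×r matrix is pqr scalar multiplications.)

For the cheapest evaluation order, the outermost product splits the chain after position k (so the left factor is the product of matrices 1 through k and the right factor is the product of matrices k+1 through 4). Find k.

2

Adjacent pairs: A_1A_2 = 10·38·10 = 3800; A_2A_3 = 38·10·8 = 3040; A_3A_4 = 10·8·6 = 480.
Length 3: A_1..A_3: k=1: 0+3040+10·38·8=6080; k=2: 3800+0+10·10·8=4600 → min 4600 | A_2..A_4: k=2: 0+480+38·10·6=2760; k=3: 3040+0+38·8·6=4864 → min 2760.
Top-level splits: k=1: (A_1..A_1)·(A_2..A_4) → 0+2760+10·38·6 = 5040; k=2: (A_1..A_2)·(A_3..A_4) → 3800+480+10·10·6 = 4880; k=3: (A_1..A_3)·(A_4..A_4) → 4600+0+10·8·6 = 5080.
Best split is after A_2, i.e. k = 2.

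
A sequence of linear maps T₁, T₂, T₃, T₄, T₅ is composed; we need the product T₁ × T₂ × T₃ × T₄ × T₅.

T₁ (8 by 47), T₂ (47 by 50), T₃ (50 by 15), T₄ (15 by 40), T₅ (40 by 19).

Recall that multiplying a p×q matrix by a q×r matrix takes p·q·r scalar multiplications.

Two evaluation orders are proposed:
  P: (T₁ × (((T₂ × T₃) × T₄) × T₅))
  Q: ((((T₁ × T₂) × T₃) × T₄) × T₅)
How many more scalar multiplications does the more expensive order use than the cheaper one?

Order P = (T₁ × (((T₂ × T₃) × T₄) × T₅)): (T₂ × T₃): 47×50 by 50×15 → 47×15, cost 47·50·15 = 35250; ((T₂ × T₃) × T₄): 47×15 by 15×40 → 47×40, cost 47·15·40 = 28200; cumulative 63450; (((T₂ × T₃) × T₄) × T₅): 47×40 by 40×19 → 47×19, cost 47·40·19 = 35720; cumulative 99170; (T₁ × (((T₂ × T₃) × T₄) × T₅)): 8×47 by 47×19 → 8×19, cost 8·47·19 = 7144; cumulative 106314. Total 106314.
Order Q = ((((T₁ × T₂) × T₃) × T₄) × T₅): (T₁ × T₂): 8×47 by 47×50 → 8×50, cost 8·47·50 = 18800; ((T₁ × T₂) × T₃): 8×50 by 50×15 → 8×15, cost 8·50·15 = 6000; cumulative 24800; (((T₁ × T₂) × T₃) × T₄): 8×15 by 15×40 → 8×40, cost 8·15·40 = 4800; cumulative 29600; ((((T₁ × T₂) × T₃) × T₄) × T₅): 8×40 by 40×19 → 8×19, cost 8·40·19 = 6080; cumulative 35680. Total 35680.
Difference: |106314 − 35680| = 70634.

70634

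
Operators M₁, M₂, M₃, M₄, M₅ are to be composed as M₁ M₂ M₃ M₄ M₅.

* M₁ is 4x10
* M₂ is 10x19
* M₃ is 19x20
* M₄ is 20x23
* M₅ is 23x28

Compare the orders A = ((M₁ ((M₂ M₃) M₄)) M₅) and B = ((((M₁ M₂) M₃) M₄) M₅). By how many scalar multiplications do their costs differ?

Order A = ((M₁ ((M₂ M₃) M₄)) M₅): (M₂ M₃): 10×19 by 19×20 → 10×20, cost 10·19·20 = 3800; ((M₂ M₃) M₄): 10×20 by 20×23 → 10×23, cost 10·20·23 = 4600; cumulative 8400; (M₁ ((M₂ M₃) M₄)): 4×10 by 10×23 → 4×23, cost 4·10·23 = 920; cumulative 9320; ((M₁ ((M₂ M₃) M₄)) M₅): 4×23 by 23×28 → 4×28, cost 4·23·28 = 2576; cumulative 11896. Total 11896.
Order B = ((((M₁ M₂) M₃) M₄) M₅): (M₁ M₂): 4×10 by 10×19 → 4×19, cost 4·10·19 = 760; ((M₁ M₂) M₃): 4×19 by 19×20 → 4×20, cost 4·19·20 = 1520; cumulative 2280; (((M₁ M₂) M₃) M₄): 4×20 by 20×23 → 4×23, cost 4·20·23 = 1840; cumulative 4120; ((((M₁ M₂) M₃) M₄) M₅): 4×23 by 23×28 → 4×28, cost 4·23·28 = 2576; cumulative 6696. Total 6696.
Difference: |11896 − 6696| = 5200.

5200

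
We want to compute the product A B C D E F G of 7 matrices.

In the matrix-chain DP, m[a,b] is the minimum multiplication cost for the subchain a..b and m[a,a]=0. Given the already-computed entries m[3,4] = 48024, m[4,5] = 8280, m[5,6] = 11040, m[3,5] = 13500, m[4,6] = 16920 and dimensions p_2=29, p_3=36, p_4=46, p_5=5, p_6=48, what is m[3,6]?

20460

m[3,6] = min over k∈[3,5] of m[3,k]+m[k+1,6]+p_{2}·p_k·p_{6}.
k=3: 0 + 16920 + 29·36·48 = 67032; k=4: 48024 + 11040 + 29·46·48 = 123096; k=5: 13500 + 0 + 29·5·48 = 20460.
Minimum: 20460 at k=5.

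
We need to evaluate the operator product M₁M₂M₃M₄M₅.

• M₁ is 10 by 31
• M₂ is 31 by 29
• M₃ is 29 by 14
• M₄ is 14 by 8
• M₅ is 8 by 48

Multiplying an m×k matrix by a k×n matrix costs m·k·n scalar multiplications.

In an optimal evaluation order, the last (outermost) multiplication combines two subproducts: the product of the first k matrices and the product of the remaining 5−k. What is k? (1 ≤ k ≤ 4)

Adjacent pairs: M₁M₂ = 10·31·29 = 8990; M₂M₃ = 31·29·14 = 12586; M₃M₄ = 29·14·8 = 3248; M₄M₅ = 14·8·48 = 5376.
Length 3: M₁..M₃: k=1: 0+12586+10·31·14=16926; k=2: 8990+0+10·29·14=13050 → min 13050 | M₂..M₄: k=2: 0+3248+31·29·8=10440; k=3: 12586+0+31·14·8=16058 → min 10440 | M₃..M₅: k=3: 0+5376+29·14·48=24864; k=4: 3248+0+29·8·48=14384 → min 14384.
Length 4: M₁..M₄: k=1: 0+10440+10·31·8=12920; k=2: 8990+3248+10·29·8=14558; k=3: 13050+0+10·14·8=14170 → min 12920 | M₂..M₅: k=2: 0+14384+31·29·48=57536; k=3: 12586+5376+31·14·48=38794; k=4: 10440+0+31·8·48=22344 → min 22344.
Top-level splits: k=1: (M₁..M₁)·(M₂..M₅) → 0+22344+10·31·48 = 37224; k=2: (M₁..M₂)·(M₃..M₅) → 8990+14384+10·29·48 = 37294; k=3: (M₁..M₃)·(M₄..M₅) → 13050+5376+10·14·48 = 25146; k=4: (M₁..M₄)·(M₅..M₅) → 12920+0+10·8·48 = 16760.
Best split is after M₄, i.e. k = 4.

4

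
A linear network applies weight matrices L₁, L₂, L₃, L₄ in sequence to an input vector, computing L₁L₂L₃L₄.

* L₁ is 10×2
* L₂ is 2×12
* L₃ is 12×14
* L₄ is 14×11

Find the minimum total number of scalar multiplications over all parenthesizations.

864

Adjacent pairs: L₁L₂ = 10·2·12 = 240; L₂L₃ = 2·12·14 = 336; L₃L₄ = 12·14·11 = 1848.
Length 3: L₁..L₃: k=1: 0+336+10·2·14=616; k=2: 240+0+10·12·14=1920 → min 616 | L₂..L₄: k=2: 0+1848+2·12·11=2112; k=3: 336+0+2·14·11=644 → min 644.
Length 4: L₁..L₄: k=1: 0+644+10·2·11=864; k=2: 240+1848+10·12·11=3408; k=3: 616+0+10·14·11=2156 → min 864.
Optimal order: (L₁((L₂L₃)L₄)) with cost 864.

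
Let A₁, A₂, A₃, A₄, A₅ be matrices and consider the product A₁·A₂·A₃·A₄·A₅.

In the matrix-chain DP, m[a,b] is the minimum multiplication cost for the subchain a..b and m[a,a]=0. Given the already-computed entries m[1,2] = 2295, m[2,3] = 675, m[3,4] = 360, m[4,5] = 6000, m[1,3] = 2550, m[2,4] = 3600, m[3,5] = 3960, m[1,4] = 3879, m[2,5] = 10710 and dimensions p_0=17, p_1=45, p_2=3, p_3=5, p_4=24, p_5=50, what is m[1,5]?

m[1,5] = min over k∈[1,4] of m[1,k]+m[k+1,5]+p_{0}·p_k·p_{5}.
k=1: 0 + 10710 + 17·45·50 = 48960; k=2: 2295 + 3960 + 17·3·50 = 8805; k=3: 2550 + 6000 + 17·5·50 = 12800; k=4: 3879 + 0 + 17·24·50 = 24279.
Minimum: 8805 at k=2.

8805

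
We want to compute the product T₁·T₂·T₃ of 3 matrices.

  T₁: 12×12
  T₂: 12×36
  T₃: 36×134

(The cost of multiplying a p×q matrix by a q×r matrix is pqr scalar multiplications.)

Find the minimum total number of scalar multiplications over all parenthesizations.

63072

Order (T₁·(T₂·T₃)): (T₂·T₃): 12×36 by 36×134 → 12×134, cost 12·36·134 = 57888; (T₁·(T₂·T₃)): 12×12 by 12×134 → 12×134, cost 12·12·134 = 19296; cumulative 77184. Total 77184.
Order ((T₁·T₂)·T₃): (T₁·T₂): 12×12 by 12×36 → 12×36, cost 12·12·36 = 5184; ((T₁·T₂)·T₃): 12×36 by 36×134 → 12×134, cost 12·36·134 = 57888; cumulative 63072. Total 63072.
Minimum: 63072.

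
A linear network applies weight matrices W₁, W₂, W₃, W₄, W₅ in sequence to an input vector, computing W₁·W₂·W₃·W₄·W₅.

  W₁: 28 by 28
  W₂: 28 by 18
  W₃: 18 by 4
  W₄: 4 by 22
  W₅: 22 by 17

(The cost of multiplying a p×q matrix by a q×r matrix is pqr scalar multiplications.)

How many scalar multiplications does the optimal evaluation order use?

Adjacent pairs: W₁W₂ = 28·28·18 = 14112; W₂W₃ = 28·18·4 = 2016; W₃W₄ = 18·4·22 = 1584; W₄W₅ = 4·22·17 = 1496.
Length 3: W₁..W₃: k=1: 0+2016+28·28·4=5152; k=2: 14112+0+28·18·4=16128 → min 5152 | W₂..W₄: k=2: 0+1584+28·18·22=12672; k=3: 2016+0+28·4·22=4480 → min 4480 | W₃..W₅: k=3: 0+1496+18·4·17=2720; k=4: 1584+0+18·22·17=8316 → min 2720.
Length 4: W₁..W₄: k=1: 0+4480+28·28·22=21728; k=2: 14112+1584+28·18·22=26784; k=3: 5152+0+28·4·22=7616 → min 7616 | W₂..W₅: k=2: 0+2720+28·18·17=11288; k=3: 2016+1496+28·4·17=5416; k=4: 4480+0+28·22·17=14952 → min 5416.
Length 5: W₁..W₅: k=1: 0+5416+28·28·17=18744; k=2: 14112+2720+28·18·17=25400; k=3: 5152+1496+28·4·17=8552; k=4: 7616+0+28·22·17=18088 → min 8552.
Optimal order: ((W₁·(W₂·W₃))·(W₄·W₅)) with cost 8552.

8552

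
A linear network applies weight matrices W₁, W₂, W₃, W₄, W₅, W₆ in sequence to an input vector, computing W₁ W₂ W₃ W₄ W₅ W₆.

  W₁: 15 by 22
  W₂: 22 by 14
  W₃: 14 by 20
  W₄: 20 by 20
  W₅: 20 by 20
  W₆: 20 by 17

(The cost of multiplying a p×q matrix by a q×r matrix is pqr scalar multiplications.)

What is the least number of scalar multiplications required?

24150

Adjacent pairs: W₁W₂ = 15·22·14 = 4620; W₂W₃ = 22·14·20 = 6160; W₃W₄ = 14·20·20 = 5600; W₄W₅ = 20·20·20 = 8000; W₅W₆ = 20·20·17 = 6800.
Length 3: W₁..W₃: k=1: 0+6160+15·22·20=12760; k=2: 4620+0+15·14·20=8820 → min 8820 | W₂..W₄: k=2: 0+5600+22·14·20=11760; k=3: 6160+0+22·20·20=14960 → min 11760 | W₃..W₅: k=3: 0+8000+14·20·20=13600; k=4: 5600+0+14·20·20=11200 → min 11200 | W₄..W₆: k=4: 0+6800+20·20·17=13600; k=5: 8000+0+20·20·17=14800 → min 13600.
Length 4: W₁..W₄: k=1: 0+11760+15·22·20=18360; k=2: 4620+5600+15·14·20=14420; k=3: 8820+0+15·20·20=14820 → min 14420 | W₂..W₅: k=2: 0+11200+22·14·20=17360; k=3: 6160+8000+22·20·20=22960; k=4: 11760+0+22·20·20=20560 → min 17360 | W₃..W₆: k=3: 0+13600+14·20·17=18360; k=4: 5600+6800+14·20·17=17160; k=5: 11200+0+14·20·17=15960 → min 15960.
Length 5: W₁..W₅: k=1: 0+17360+15·22·20=23960; k=2: 4620+11200+15·14·20=20020; k=3: 8820+8000+15·20·20=22820; k=4: 14420+0+15·20·20=20420 → min 20020 | W₂..W₆: k=2: 0+15960+22·14·17=21196; k=3: 6160+13600+22·20·17=27240; k=4: 11760+6800+22·20·17=26040; k=5: 17360+0+22·20·17=24840 → min 21196.
Length 6: W₁..W₆: k=1: 0+21196+15·22·17=26806; k=2: 4620+15960+15·14·17=24150; k=3: 8820+13600+15·20·17=27520; k=4: 14420+6800+15·20·17=26320; k=5: 20020+0+15·20·17=25120 → min 24150.
Optimal order: ((W₁ W₂) (((W₃ W₄) W₅) W₆)) with cost 24150.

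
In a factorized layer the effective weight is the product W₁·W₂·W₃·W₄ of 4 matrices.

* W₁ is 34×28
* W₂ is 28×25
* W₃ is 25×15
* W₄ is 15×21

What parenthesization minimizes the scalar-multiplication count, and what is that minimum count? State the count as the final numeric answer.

35490

Adjacent pairs: W₁W₂ = 34·28·25 = 23800; W₂W₃ = 28·25·15 = 10500; W₃W₄ = 25·15·21 = 7875.
Length 3: W₁..W₃: k=1: 0+10500+34·28·15=24780; k=2: 23800+0+34·25·15=36550 → min 24780 | W₂..W₄: k=2: 0+7875+28·25·21=22575; k=3: 10500+0+28·15·21=19320 → min 19320.
Length 4: W₁..W₄: k=1: 0+19320+34·28·21=39312; k=2: 23800+7875+34·25·21=49525; k=3: 24780+0+34·15·21=35490 → min 35490.
Optimal parenthesization: ((W₁·(W₂·W₃))·W₄) with cost 35490.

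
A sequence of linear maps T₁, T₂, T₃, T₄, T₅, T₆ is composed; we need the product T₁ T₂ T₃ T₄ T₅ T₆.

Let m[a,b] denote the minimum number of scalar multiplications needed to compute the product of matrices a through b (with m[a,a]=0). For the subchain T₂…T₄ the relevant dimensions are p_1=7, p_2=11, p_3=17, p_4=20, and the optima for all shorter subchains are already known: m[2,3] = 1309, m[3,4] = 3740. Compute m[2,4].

m[2,4] = min over k∈[2,3] of m[2,k]+m[k+1,4]+p_{1}·p_k·p_{4}.
k=2: 0 + 3740 + 7·11·20 = 5280; k=3: 1309 + 0 + 7·17·20 = 3689.
Minimum: 3689 at k=3.

3689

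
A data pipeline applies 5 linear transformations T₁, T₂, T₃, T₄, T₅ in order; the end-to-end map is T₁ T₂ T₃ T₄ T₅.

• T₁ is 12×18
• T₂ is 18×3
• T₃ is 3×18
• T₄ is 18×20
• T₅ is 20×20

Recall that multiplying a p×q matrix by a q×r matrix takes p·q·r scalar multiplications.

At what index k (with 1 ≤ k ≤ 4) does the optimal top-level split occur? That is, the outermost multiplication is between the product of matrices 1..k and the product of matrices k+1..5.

Adjacent pairs: T₁T₂ = 12·18·3 = 648; T₂T₃ = 18·3·18 = 972; T₃T₄ = 3·18·20 = 1080; T₄T₅ = 18·20·20 = 7200.
Length 3: T₁..T₃: k=1: 0+972+12·18·18=4860; k=2: 648+0+12·3·18=1296 → min 1296 | T₂..T₄: k=2: 0+1080+18·3·20=2160; k=3: 972+0+18·18·20=7452 → min 2160 | T₃..T₅: k=3: 0+7200+3·18·20=8280; k=4: 1080+0+3·20·20=2280 → min 2280.
Length 4: T₁..T₄: k=1: 0+2160+12·18·20=6480; k=2: 648+1080+12·3·20=2448; k=3: 1296+0+12·18·20=5616 → min 2448 | T₂..T₅: k=2: 0+2280+18·3·20=3360; k=3: 972+7200+18·18·20=14652; k=4: 2160+0+18·20·20=9360 → min 3360.
Top-level splits: k=1: (T₁..T₁)·(T₂..T₅) → 0+3360+12·18·20 = 7680; k=2: (T₁..T₂)·(T₃..T₅) → 648+2280+12·3·20 = 3648; k=3: (T₁..T₃)·(T₄..T₅) → 1296+7200+12·18·20 = 12816; k=4: (T₁..T₄)·(T₅..T₅) → 2448+0+12·20·20 = 7248.
Best split is after T₂, i.e. k = 2.

2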